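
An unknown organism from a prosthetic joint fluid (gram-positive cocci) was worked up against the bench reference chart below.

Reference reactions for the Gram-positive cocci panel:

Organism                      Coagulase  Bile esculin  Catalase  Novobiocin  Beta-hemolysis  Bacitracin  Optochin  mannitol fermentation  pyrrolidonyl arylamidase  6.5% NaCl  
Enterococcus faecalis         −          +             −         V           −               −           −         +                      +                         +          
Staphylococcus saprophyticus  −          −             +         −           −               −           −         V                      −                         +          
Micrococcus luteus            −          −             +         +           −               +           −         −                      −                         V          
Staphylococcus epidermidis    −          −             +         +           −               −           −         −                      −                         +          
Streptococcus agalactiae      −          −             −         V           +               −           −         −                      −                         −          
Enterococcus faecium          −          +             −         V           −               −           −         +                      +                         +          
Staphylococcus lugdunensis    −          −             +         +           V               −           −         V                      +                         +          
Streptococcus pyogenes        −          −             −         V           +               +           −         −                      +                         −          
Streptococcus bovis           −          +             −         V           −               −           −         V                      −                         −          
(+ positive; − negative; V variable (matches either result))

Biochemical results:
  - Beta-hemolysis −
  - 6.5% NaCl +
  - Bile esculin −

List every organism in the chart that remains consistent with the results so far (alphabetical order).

Micrococcus luteus, Staphylococcus epidermidis, Staphylococcus lugdunensis, Staphylococcus saprophyticus

Bile esculin −: excludes Enterococcus faecalis, Enterococcus faecium, Streptococcus bovis — 6 left.
6.5% NaCl +: excludes Streptococcus agalactiae, Streptococcus pyogenes — 4 left.
Beta-hemolysis −: all 4 remaining candidates are consistent.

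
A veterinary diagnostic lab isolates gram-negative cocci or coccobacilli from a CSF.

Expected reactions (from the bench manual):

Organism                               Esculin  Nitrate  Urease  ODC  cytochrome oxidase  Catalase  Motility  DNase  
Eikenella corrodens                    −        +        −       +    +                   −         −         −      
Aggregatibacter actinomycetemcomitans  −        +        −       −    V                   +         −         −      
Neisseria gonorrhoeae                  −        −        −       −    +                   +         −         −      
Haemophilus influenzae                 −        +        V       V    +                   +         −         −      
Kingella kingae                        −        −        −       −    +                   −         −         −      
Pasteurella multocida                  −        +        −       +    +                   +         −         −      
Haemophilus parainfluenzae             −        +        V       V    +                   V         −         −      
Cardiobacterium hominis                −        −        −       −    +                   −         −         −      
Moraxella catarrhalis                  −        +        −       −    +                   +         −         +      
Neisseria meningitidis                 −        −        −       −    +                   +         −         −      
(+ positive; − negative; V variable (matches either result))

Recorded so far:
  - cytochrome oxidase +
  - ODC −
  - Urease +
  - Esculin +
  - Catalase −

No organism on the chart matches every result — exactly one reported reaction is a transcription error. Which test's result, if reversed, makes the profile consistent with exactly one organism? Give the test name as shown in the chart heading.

As reported, no row in the chart matches all 5 reactions.
Reversing ODC → still no organism matches.
Reversing Esculin (to −) → unique match: Haemophilus parainfluenzae.
Reversing Urease → still no organism matches.
Reversing cytochrome oxidase → still no organism matches.
Reversing Catalase → still no organism matches.

Esculin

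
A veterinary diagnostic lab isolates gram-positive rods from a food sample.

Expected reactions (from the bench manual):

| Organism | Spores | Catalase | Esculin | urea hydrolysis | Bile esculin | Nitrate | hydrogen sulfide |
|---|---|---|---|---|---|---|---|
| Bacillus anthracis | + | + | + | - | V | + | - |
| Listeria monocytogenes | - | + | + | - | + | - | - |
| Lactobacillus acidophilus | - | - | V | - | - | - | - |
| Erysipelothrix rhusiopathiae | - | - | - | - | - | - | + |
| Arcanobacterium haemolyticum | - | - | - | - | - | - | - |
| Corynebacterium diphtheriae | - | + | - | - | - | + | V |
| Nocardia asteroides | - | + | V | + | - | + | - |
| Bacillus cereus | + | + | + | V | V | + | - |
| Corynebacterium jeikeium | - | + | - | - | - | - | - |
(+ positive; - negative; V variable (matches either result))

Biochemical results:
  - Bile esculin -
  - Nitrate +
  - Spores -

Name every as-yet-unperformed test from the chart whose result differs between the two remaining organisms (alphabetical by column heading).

urea hydrolysis

Nitrate +: excludes 5 organisms — 4 left.
Bile esculin -: all 4 remaining candidates are consistent.
Spores -: excludes Bacillus anthracis, Bacillus cereus — 2 left.
Two candidates remain: Corynebacterium diphtheriae and Nocardia asteroides.
  Catalase: + vs + — same for both, does not separate.
  Esculin: - vs V — variable for at least one, does not separate.
  urea hydrolysis: Corynebacterium diphtheriae -, Nocardia asteroides + — discriminates.
  hydrogen sulfide: V vs - — variable for at least one, does not separate.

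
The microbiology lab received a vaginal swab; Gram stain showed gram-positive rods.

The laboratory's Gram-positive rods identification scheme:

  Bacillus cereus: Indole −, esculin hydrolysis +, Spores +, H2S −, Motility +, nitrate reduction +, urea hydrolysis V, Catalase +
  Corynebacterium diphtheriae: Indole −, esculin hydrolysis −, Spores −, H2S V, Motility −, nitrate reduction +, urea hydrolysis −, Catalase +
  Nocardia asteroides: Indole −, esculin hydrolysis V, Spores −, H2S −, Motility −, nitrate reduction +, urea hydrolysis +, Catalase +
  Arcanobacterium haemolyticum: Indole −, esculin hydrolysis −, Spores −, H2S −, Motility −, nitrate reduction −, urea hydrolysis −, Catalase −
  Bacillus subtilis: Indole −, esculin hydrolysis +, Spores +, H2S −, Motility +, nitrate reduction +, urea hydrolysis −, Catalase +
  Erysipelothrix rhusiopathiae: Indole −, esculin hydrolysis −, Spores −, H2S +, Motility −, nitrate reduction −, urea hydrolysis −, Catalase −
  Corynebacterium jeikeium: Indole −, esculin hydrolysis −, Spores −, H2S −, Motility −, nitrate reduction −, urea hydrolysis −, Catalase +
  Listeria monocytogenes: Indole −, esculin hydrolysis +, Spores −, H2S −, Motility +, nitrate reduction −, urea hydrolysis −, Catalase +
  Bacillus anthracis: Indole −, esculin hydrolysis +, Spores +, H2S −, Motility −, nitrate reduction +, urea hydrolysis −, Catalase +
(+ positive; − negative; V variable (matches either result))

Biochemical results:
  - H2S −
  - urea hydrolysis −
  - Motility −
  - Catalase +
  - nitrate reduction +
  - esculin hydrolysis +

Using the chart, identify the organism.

urea hydrolysis −: excludes Nocardia asteroides — 8 left.
nitrate reduction +: excludes Arcanobacterium haemolyticum, Erysipelothrix rhusiopathiae, Corynebacterium jeikeium, Listeria monocytogenes — 4 left.
esculin hydrolysis +: excludes Corynebacterium diphtheriae — 3 left.
Motility −: excludes Bacillus cereus, Bacillus subtilis — 1 left.
Catalase +: the one remaining candidate is consistent.
H2S −: the one remaining candidate is consistent.

Bacillus anthracis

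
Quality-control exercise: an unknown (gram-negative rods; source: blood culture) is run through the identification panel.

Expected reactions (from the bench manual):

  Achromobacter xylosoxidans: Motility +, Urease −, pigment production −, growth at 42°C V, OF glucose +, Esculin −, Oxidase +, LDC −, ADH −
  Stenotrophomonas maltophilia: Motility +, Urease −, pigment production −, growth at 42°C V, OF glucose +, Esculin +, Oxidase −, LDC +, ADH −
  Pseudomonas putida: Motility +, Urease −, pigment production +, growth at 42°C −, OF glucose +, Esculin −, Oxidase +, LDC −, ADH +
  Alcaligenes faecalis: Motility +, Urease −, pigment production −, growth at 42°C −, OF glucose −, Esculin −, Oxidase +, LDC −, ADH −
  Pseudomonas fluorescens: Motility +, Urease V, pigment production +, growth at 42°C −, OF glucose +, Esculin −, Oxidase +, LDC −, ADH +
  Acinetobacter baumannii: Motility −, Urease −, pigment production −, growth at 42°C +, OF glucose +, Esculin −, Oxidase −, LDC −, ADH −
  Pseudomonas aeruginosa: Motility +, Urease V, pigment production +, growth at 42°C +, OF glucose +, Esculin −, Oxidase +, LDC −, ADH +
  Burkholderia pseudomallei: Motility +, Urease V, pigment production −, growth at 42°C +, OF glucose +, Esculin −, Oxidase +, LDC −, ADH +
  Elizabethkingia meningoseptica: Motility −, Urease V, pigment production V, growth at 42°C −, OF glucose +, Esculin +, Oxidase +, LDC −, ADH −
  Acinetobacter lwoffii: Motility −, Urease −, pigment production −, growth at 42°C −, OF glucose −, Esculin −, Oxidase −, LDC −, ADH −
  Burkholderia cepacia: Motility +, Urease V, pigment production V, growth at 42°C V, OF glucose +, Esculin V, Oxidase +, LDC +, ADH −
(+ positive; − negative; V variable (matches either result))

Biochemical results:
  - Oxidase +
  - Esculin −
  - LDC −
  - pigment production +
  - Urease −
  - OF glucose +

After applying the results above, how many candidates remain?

3

Oxidase +: excludes Stenotrophomonas maltophilia, Acinetobacter baumannii, Acinetobacter lwoffii — 8 left.
Urease −: all 8 remaining candidates are consistent.
pigment production +: excludes Achromobacter xylosoxidans, Alcaligenes faecalis, Burkholderia pseudomallei — 5 left.
LDC −: excludes Burkholderia cepacia — 4 left.
OF glucose +: all 4 remaining candidates are consistent.
Esculin −: excludes Elizabethkingia meningoseptica — 3 left.
Still consistent: Pseudomonas aeruginosa, Pseudomonas fluorescens, Pseudomonas putida.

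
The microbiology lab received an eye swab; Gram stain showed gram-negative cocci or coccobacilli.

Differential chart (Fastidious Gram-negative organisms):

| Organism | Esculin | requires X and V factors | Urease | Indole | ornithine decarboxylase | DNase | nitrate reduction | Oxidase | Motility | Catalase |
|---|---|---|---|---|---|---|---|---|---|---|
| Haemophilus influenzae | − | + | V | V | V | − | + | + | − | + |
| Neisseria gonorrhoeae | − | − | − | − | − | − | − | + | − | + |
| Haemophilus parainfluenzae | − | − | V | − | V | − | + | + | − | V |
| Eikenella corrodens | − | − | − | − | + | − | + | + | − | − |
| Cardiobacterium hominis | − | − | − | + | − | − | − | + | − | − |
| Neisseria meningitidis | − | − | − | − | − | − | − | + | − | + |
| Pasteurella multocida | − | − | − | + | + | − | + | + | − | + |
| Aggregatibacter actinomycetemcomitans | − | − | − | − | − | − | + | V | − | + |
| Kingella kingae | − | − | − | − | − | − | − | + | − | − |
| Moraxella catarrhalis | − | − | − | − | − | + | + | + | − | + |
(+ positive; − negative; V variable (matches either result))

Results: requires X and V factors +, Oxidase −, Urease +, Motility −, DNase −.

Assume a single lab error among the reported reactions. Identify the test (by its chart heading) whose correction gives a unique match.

As reported, no row in the chart matches all 5 reactions.
Reversing Oxidase (to +) → unique match: Haemophilus influenzae.
Reversing Motility → still no organism matches.
Reversing DNase → still no organism matches.
Reversing Urease → still no organism matches.
Reversing requires X and V factors → still no organism matches.

Oxidase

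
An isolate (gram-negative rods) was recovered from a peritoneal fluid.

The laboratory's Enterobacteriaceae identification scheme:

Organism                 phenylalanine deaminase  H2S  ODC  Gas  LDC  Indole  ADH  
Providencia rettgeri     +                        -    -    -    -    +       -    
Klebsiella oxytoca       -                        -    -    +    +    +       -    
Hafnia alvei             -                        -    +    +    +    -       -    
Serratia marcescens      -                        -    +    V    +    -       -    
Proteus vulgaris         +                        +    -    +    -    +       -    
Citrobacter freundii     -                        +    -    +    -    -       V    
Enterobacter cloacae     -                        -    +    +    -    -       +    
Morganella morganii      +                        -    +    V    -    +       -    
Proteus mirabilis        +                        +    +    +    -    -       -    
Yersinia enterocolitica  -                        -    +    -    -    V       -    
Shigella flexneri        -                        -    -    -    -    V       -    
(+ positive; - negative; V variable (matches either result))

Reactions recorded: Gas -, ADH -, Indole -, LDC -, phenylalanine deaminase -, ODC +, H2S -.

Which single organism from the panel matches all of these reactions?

Yersinia enterocolitica

LDC -: excludes Klebsiella oxytoca, Hafnia alvei, Serratia marcescens — 8 left.
Indole -: excludes Providencia rettgeri, Proteus vulgaris, Morganella morganii — 5 left.
Gas -: excludes Citrobacter freundii, Enterobacter cloacae, Proteus mirabilis — 2 left.
phenylalanine deaminase -: all 2 remaining candidates are consistent.
ODC +: excludes Shigella flexneri — 1 left.
ADH -: the one remaining candidate is consistent.
H2S -: the one remaining candidate is consistent.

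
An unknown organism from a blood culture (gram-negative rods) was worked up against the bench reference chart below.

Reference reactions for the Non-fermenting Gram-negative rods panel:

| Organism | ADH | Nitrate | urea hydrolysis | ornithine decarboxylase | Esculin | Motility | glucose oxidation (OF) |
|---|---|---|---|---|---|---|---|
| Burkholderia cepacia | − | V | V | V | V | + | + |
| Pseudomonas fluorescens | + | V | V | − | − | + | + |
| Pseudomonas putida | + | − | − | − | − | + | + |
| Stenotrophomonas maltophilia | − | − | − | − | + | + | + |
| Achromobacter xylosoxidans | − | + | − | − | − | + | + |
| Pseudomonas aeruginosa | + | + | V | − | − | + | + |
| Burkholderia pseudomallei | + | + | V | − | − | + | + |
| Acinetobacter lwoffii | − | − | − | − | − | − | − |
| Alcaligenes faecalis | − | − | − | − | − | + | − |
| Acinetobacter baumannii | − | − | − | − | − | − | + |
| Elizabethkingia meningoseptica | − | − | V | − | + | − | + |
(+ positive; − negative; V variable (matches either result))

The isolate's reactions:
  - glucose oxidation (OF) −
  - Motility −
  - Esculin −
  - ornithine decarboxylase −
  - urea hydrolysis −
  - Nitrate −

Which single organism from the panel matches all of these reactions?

ornithine decarboxylase −: all 11 remaining candidates are consistent.
Esculin −: excludes Stenotrophomonas maltophilia, Elizabethkingia meningoseptica — 9 left.
Nitrate −: excludes Achromobacter xylosoxidans, Pseudomonas aeruginosa, Burkholderia pseudomallei — 6 left.
Motility −: excludes Burkholderia cepacia, Pseudomonas fluorescens, Pseudomonas putida, Alcaligenes faecalis — 2 left.
urea hydrolysis −: all 2 remaining candidates are consistent.
glucose oxidation (OF) −: excludes Acinetobacter baumannii — 1 left.

Acinetobacter lwoffii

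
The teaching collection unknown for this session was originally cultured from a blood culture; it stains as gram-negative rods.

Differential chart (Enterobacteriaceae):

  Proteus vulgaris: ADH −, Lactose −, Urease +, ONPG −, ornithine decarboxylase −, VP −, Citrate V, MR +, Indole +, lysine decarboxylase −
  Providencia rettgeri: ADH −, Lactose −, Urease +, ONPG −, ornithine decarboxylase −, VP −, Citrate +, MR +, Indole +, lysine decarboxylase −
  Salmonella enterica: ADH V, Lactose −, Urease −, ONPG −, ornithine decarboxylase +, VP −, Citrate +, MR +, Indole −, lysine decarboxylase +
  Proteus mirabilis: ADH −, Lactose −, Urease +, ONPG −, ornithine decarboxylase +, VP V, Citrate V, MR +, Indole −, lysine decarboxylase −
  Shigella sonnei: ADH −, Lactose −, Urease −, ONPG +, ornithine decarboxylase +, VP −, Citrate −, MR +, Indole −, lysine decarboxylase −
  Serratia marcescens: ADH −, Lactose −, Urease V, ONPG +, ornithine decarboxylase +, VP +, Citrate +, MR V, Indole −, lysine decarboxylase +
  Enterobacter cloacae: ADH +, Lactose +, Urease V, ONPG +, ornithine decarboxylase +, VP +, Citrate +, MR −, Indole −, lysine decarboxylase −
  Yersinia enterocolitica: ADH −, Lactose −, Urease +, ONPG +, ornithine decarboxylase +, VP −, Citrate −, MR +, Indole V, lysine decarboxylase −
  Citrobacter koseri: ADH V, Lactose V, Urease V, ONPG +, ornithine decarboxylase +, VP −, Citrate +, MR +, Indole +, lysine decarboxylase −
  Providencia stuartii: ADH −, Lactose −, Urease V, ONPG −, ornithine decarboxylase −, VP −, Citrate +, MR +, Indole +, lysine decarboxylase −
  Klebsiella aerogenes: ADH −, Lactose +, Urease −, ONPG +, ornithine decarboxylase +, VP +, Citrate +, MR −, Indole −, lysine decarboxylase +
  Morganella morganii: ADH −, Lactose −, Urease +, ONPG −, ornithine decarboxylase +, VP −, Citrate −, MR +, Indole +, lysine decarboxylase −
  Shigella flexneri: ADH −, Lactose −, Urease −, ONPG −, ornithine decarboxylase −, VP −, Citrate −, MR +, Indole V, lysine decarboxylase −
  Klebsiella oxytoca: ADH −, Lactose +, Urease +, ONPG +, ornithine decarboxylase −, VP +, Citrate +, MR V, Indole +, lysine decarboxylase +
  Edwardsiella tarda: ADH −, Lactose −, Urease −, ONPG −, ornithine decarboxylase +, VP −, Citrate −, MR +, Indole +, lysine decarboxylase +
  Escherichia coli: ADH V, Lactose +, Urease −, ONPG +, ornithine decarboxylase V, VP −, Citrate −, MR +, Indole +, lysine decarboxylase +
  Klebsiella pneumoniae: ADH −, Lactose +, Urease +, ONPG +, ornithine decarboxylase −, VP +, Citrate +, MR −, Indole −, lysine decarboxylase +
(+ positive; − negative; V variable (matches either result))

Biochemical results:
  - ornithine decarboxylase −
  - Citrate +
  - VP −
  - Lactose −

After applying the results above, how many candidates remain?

3

Citrate +: excludes 6 organisms — 11 left.
VP −: excludes 5 organisms — 6 left.
Lactose −: all 6 remaining candidates are consistent.
ornithine decarboxylase −: excludes Salmonella enterica, Proteus mirabilis, Citrobacter koseri — 3 left.
Still consistent: Proteus vulgaris, Providencia rettgeri, Providencia stuartii.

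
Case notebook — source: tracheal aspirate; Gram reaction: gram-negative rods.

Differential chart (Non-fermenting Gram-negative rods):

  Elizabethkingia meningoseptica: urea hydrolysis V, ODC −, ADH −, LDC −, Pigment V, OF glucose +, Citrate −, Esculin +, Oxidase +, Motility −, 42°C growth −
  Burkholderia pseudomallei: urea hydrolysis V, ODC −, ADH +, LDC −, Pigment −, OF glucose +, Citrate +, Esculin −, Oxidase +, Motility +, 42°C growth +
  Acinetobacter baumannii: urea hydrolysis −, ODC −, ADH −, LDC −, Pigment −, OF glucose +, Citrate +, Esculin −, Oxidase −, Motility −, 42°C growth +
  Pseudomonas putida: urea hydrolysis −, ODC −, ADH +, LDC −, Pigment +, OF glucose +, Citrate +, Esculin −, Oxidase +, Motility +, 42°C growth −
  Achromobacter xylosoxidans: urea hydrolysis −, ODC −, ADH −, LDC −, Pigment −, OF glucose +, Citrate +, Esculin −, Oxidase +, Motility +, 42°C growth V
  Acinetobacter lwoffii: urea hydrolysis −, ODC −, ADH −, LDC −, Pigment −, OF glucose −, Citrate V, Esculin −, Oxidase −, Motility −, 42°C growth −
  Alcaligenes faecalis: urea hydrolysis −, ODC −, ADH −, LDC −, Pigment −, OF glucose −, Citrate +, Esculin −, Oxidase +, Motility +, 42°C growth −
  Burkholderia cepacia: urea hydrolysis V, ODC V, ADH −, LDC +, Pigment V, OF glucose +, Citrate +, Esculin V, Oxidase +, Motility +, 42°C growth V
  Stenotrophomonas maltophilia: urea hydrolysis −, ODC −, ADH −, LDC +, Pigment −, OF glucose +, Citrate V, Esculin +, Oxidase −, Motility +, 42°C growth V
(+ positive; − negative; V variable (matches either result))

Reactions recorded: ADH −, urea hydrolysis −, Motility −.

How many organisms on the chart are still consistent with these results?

Motility −: excludes 6 organisms — 3 left.
urea hydrolysis −: all 3 remaining candidates are consistent.
ADH −: all 3 remaining candidates are consistent.
Still consistent: Acinetobacter baumannii, Acinetobacter lwoffii, Elizabethkingia meningoseptica.

3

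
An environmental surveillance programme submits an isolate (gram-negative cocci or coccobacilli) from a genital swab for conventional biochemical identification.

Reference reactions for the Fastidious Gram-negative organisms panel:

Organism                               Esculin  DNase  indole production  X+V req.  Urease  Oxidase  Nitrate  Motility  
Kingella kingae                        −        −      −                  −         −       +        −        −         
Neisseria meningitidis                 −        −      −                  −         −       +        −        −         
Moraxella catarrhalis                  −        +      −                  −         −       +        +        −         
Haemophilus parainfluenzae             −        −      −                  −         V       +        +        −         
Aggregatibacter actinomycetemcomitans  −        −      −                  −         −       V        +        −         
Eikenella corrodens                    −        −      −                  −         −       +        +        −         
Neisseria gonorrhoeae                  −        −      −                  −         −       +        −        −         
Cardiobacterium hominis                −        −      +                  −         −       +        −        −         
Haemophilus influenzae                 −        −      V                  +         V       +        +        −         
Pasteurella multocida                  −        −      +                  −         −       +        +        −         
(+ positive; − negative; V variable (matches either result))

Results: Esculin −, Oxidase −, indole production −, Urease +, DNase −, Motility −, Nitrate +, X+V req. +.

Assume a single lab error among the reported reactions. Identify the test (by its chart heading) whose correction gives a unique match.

As reported, no row in the chart matches all 8 reactions.
Reversing Oxidase (to +) → unique match: Haemophilus influenzae.
Reversing Motility → still no organism matches.
Reversing Urease → still no organism matches.
Reversing DNase → still no organism matches.
Reversing Nitrate → still no organism matches.
Reversing indole production → still no organism matches.
Reversing Esculin → still no organism matches.
Reversing X+V req. → still no organism matches.

Oxidase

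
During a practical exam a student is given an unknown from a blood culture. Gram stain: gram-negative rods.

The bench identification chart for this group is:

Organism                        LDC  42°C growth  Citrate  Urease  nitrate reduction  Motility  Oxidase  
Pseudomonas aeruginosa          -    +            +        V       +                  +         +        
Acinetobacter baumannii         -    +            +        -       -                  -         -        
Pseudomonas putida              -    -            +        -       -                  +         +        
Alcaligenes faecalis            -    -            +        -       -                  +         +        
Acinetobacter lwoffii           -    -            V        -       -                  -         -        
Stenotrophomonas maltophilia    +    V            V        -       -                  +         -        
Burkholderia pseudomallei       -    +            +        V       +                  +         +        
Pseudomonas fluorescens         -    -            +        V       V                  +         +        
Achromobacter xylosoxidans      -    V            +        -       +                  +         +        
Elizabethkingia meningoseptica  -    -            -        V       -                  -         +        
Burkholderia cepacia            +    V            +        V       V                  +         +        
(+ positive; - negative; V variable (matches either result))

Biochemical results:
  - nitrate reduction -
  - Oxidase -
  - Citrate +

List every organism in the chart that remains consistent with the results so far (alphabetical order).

Oxidase -: excludes 8 organisms — 3 left.
nitrate reduction -: all 3 remaining candidates are consistent.
Citrate +: all 3 remaining candidates are consistent.

Acinetobacter baumannii, Acinetobacter lwoffii, Stenotrophomonas maltophilia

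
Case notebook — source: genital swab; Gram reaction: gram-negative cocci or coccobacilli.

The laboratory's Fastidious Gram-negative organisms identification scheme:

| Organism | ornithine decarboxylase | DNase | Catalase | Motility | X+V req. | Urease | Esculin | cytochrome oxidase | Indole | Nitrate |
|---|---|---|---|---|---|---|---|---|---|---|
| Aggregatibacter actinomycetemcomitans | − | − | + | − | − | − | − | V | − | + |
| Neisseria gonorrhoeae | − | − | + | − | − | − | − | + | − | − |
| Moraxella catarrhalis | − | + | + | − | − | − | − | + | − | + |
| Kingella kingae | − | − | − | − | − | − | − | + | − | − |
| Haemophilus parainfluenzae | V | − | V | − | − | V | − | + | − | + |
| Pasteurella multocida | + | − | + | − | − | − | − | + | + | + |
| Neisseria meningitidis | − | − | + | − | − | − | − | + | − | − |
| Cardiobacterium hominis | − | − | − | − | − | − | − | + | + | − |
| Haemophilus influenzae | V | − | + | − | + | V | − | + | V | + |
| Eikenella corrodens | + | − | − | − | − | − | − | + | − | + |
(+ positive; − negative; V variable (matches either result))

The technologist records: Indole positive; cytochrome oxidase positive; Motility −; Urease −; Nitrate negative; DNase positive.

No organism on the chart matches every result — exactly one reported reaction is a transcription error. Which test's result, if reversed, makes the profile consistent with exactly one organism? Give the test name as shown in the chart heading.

As reported, no row in the chart matches all 6 reactions.
Reversing Indole → still no organism matches.
Reversing cytochrome oxidase → still no organism matches.
Reversing Nitrate → still no organism matches.
Reversing Urease → still no organism matches.
Reversing DNase (to −) → unique match: Cardiobacterium hominis.
Reversing Motility → still no organism matches.

DNase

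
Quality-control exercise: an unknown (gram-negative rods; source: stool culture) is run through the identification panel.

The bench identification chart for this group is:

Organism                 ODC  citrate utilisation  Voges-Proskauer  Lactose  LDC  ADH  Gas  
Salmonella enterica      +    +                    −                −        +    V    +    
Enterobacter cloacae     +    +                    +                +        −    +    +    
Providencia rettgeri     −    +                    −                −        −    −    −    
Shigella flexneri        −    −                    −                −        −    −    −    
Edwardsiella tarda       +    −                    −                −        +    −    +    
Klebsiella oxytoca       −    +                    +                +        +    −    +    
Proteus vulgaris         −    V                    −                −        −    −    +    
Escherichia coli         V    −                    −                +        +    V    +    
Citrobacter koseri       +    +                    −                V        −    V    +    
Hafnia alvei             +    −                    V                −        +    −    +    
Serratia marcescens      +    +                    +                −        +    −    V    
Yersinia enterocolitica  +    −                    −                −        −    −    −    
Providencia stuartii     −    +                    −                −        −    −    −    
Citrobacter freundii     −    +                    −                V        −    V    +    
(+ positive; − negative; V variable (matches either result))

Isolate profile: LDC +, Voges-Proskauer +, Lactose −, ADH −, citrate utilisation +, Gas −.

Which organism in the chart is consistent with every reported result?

Serratia marcescens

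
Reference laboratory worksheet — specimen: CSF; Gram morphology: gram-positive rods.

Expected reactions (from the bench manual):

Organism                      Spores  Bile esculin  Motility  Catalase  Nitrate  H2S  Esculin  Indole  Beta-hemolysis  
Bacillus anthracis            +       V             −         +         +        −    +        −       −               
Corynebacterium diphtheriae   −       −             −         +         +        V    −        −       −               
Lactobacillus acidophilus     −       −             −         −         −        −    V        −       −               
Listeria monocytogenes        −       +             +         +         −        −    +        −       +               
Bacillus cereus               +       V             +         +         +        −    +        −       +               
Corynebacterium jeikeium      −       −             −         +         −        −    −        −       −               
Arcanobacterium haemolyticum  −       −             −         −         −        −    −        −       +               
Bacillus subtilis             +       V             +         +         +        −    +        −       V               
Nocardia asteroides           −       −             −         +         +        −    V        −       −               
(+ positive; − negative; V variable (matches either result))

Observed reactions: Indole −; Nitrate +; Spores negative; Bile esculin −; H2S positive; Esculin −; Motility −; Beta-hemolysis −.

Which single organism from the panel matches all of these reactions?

Bile esculin −: excludes Listeria monocytogenes — 8 left.
Indole −: all 8 remaining candidates are consistent.
H2S +: excludes 7 organisms — 1 left.
Nitrate +: the one remaining candidate is consistent.
Spores −: the one remaining candidate is consistent.
Beta-hemolysis −: the one remaining candidate is consistent.
Esculin −: the one remaining candidate is consistent.
Motility −: the one remaining candidate is consistent.

Corynebacterium diphtheriae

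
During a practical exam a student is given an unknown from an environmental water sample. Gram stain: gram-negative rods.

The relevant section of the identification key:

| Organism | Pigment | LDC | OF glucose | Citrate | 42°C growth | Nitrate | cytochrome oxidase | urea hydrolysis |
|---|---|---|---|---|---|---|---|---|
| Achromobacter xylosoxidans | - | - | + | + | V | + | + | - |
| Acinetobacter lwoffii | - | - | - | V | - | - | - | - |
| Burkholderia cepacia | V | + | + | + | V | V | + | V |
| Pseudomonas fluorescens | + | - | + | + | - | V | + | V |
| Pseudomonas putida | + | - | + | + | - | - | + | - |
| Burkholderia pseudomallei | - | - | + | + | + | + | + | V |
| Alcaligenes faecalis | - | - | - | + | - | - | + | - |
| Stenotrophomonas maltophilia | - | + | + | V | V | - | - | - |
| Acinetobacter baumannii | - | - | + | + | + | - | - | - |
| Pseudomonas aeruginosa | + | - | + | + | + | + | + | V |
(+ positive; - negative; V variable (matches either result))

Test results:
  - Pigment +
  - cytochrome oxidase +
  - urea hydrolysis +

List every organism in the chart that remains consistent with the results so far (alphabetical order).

Pigment +: excludes 6 organisms — 4 left.
cytochrome oxidase +: all 4 remaining candidates are consistent.
urea hydrolysis +: excludes Pseudomonas putida — 3 left.

Burkholderia cepacia, Pseudomonas aeruginosa, Pseudomonas fluorescens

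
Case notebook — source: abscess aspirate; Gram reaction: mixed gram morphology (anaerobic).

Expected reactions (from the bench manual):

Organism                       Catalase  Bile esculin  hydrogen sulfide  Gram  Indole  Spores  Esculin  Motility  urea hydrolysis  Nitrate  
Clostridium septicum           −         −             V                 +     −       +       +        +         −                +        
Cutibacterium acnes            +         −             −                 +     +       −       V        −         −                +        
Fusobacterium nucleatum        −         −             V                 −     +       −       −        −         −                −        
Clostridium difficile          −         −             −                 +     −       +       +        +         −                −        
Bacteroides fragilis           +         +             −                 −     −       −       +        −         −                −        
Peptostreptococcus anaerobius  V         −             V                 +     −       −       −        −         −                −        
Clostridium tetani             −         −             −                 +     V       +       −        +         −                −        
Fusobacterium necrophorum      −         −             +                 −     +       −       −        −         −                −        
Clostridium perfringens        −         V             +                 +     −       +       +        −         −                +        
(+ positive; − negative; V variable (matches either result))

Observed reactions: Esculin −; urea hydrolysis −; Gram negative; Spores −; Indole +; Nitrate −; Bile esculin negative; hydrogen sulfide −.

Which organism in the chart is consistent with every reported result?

hydrogen sulfide −: excludes Fusobacterium necrophorum, Clostridium perfringens — 7 left.
Spores −: excludes Clostridium septicum, Clostridium difficile, Clostridium tetani — 4 left.
urea hydrolysis −: all 4 remaining candidates are consistent.
Gram −: excludes Cutibacterium acnes, Peptostreptococcus anaerobius — 2 left.
Nitrate −: all 2 remaining candidates are consistent.
Bile esculin −: excludes Bacteroides fragilis — 1 left.
Indole +: the one remaining candidate is consistent.
Esculin −: the one remaining candidate is consistent.

Fusobacterium nucleatum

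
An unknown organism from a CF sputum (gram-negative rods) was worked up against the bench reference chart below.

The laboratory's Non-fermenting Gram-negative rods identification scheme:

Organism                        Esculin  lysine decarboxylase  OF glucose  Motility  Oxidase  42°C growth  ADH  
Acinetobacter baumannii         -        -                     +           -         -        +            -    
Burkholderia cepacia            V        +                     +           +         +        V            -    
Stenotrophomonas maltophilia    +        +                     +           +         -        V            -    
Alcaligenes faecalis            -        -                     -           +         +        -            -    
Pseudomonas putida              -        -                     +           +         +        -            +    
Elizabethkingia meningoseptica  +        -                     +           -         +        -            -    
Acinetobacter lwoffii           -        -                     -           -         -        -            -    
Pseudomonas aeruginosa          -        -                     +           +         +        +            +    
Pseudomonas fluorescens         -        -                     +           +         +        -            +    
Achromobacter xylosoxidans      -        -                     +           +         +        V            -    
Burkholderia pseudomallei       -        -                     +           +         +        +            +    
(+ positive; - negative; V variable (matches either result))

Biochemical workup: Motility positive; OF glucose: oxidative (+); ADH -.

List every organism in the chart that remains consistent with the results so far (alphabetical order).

Achromobacter xylosoxidans, Burkholderia cepacia, Stenotrophomonas maltophilia

OF glucose +: excludes Alcaligenes faecalis, Acinetobacter lwoffii — 9 left.
ADH -: excludes Pseudomonas putida, Pseudomonas aeruginosa, Pseudomonas fluorescens, Burkholderia pseudomallei — 5 left.
Motility +: excludes Acinetobacter baumannii, Elizabethkingia meningoseptica — 3 left.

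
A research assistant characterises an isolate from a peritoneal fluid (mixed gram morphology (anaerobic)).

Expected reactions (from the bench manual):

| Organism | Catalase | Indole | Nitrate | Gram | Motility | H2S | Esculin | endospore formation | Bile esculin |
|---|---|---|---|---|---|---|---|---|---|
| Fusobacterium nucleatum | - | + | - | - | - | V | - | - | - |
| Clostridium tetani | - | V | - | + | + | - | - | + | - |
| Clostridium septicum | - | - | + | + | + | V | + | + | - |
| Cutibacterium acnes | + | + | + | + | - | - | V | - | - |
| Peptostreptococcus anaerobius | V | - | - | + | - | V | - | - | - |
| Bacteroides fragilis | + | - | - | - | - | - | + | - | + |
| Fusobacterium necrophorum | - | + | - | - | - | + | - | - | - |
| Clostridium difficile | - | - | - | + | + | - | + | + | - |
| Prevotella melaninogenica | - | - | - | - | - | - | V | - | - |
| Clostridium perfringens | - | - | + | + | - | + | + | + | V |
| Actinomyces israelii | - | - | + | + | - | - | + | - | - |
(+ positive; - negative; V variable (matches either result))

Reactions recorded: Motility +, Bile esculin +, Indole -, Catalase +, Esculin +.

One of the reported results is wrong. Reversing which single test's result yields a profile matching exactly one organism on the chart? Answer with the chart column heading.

As reported, no row in the chart matches all 5 reactions.
Reversing Motility (to -) → unique match: Bacteroides fragilis.
Reversing Bile esculin → still no organism matches.
Reversing Catalase → still no organism matches.
Reversing Indole → still no organism matches.
Reversing Esculin → still no organism matches.

Motility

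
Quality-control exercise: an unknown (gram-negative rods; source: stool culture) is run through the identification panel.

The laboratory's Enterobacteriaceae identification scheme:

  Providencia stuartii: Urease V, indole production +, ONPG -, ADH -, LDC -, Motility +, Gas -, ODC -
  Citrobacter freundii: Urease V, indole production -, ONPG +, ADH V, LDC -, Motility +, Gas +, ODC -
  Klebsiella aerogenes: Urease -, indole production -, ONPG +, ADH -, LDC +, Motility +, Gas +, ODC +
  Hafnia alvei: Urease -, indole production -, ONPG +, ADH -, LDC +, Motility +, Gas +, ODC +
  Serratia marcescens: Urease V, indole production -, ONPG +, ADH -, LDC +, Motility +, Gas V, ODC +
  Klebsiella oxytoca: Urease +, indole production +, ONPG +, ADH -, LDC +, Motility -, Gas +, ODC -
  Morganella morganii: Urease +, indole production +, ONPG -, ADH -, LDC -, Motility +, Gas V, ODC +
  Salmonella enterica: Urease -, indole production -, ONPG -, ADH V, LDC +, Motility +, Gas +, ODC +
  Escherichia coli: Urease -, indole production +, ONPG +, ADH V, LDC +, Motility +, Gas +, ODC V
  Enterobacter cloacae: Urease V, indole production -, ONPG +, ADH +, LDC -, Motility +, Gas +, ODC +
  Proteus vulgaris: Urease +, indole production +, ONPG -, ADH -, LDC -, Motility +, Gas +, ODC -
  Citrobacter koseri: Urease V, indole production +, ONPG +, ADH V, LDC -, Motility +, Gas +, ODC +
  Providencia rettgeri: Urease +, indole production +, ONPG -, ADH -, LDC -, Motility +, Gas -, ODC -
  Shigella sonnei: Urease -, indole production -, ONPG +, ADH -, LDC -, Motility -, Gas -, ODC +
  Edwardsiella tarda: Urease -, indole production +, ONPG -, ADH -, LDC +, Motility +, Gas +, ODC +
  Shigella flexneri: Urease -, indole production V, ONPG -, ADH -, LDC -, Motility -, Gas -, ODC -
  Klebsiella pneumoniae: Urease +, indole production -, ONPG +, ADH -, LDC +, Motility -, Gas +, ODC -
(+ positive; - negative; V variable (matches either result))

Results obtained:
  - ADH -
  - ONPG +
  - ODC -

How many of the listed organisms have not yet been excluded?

ONPG +: excludes 7 organisms — 10 left.
ODC -: excludes 6 organisms — 4 left.
ADH -: all 4 remaining candidates are consistent.
Still consistent: Citrobacter freundii, Escherichia coli, Klebsiella oxytoca, Klebsiella pneumoniae.

4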